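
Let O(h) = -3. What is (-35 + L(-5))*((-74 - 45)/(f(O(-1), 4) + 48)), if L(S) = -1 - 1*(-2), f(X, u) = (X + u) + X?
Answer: 2023/23 ≈ 87.957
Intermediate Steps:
f(X, u) = u + 2*X
L(S) = 1 (L(S) = -1 + 2 = 1)
(-35 + L(-5))*((-74 - 45)/(f(O(-1), 4) + 48)) = (-35 + 1)*((-74 - 45)/((4 + 2*(-3)) + 48)) = -(-4046)/((4 - 6) + 48) = -(-4046)/(-2 + 48) = -(-4046)/46 = -34*(-119/46) = 2023/23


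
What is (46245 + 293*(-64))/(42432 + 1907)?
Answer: 27493/44339 ≈ 0.62006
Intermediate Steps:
(46245 + 293*(-64))/(42432 + 1907) = (46245 - 18752)/44339 = 27493*(1/44339) = 27493/44339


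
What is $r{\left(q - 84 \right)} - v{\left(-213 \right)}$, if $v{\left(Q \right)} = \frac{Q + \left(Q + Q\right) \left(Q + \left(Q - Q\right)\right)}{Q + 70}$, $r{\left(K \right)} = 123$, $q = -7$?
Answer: $\frac{108114}{143} \approx 756.04$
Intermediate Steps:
$v{\left(Q \right)} = \frac{Q + 2 Q^{2}}{70 + Q}$ ($v{\left(Q \right)} = \frac{Q + 2 Q \left(Q + 0\right)}{70 + Q} = \frac{Q + 2 Q Q}{70 + Q} = \frac{Q + 2 Q^{2}}{70 + Q}$)
$r{\left(q - 84 \right)} - v{\left(-213 \right)} = 123 - - \frac{213 \left(1 + 2 \left(-213\right)\right)}{70 - 213} = 123 - - \frac{213 \left(1 - 426\right)}{-143} = 123 - \left(-213\right) \left(- \frac{1}{143}\right) \left(-425\right) = 123 - - \frac{90525}{143} = 123 + \frac{90525}{143} = \frac{108114}{143}$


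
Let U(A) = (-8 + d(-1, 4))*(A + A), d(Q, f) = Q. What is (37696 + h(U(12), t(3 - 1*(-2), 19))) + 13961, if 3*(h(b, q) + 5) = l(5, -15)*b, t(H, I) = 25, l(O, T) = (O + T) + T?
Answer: 53452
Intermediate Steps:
l(O, T) = O + 2*T
U(A) = -18*A (U(A) = (-8 - 1)*(A + A) = -18*A)
h(b, q) = -5 - 25*b/3 (h(b, q) = -5 + ((5 + 2*(-15))*b)/3 = -5 + ((5 - 30)*b)/3 = -5 + (-25*b)/3 = -5 - 25*b/3)
(37696 + h(U(12), t(3 - 1*(-2), 19))) + 13961 = (37696 + (-5 - (-150)*12)) + 13961 = (37696 + (-5 - 25/3*(-216))) + 13961 = (37696 + (-5 + 1800)) + 13961 = (37696 + 1795) + 13961 = 39491 + 13961 = 53452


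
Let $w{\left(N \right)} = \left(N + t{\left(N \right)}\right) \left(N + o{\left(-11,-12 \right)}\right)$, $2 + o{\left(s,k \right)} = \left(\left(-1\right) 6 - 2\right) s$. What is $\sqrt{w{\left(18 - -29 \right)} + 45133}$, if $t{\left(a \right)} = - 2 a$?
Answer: $\sqrt{38882} \approx 197.19$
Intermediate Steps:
$o{\left(s,k \right)} = -2 - 8 s$ ($o{\left(s,k \right)} = -2 + \left(\left(-1\right) 6 - 2\right) s = -2 + \left(-6 - 2\right) s = -2 - 8 s$)
$w{\left(N \right)} = - N \left(86 + N\right)$ ($w{\left(N \right)} = \left(N - 2 N\right) \left(N - -86\right) = - N \left(N + \left(-2 + 88\right)\right) = - N \left(N + 86\right) = - N \left(86 + N\right)$)
$\sqrt{w{\left(18 - -29 \right)} + 45133} = \sqrt{\left(18 - -29\right) \left(-86 - \left(18 - -29\right)\right) + 45133} = \sqrt{\left(18 + 29\right) \left(-86 - \left(18 + 29\right)\right) + 45133} = \sqrt{47 \left(-86 - 47\right) + 45133} = \sqrt{47 \left(-133\right) + 45133} = \sqrt{-6251 + 45133} = \sqrt{38882}$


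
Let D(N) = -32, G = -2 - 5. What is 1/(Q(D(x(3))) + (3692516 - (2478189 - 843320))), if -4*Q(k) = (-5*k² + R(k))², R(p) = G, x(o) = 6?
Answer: -4/18055541 ≈ -2.2154e-7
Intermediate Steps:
G = -7
R(p) = -7
Q(k) = -(-7 - 5*k²)²/4 (Q(k) = -(-5*k² - 7)²/4 = -(-7 - 5*k²)²/4)
1/(Q(D(x(3))) + (3692516 - (2478189 - 843320))) = 1/(-(7 + 5*(-32)²)²/4 + (3692516 - (2478189 - 843320))) = 1/(-(7 + 5*1024)²/4 + (3692516 - 1*1634869)) = 1/(-(7 + 5120)²/4 + (3692516 - 1634869)) = 1/(-¼*5127² + 2057647) = 1/(-¼*26286129 + 2057647) = 1/(-26286129/4 + 2057647) = 1/(-18055541/4) = -4/18055541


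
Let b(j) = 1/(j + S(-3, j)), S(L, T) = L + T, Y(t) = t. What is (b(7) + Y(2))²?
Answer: 529/121 ≈ 4.3719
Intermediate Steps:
b(j) = 1/(-3 + 2*j) (b(j) = 1/(j + (-3 + j)) = 1/(-3 + 2*j))
(b(7) + Y(2))² = (1/(-3 + 2*7) + 2)² = (1/(-3 + 14) + 2)² = (1/11 + 2)² = (23/11)² = 529/121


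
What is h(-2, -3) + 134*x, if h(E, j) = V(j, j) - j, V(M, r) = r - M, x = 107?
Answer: 14341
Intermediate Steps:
h(E, j) = -j (h(E, j) = (j - j) - j = 0 - j = -j)
h(-2, -3) + 134*x = -1*(-3) + 134*107 = 3 + 14338 = 14341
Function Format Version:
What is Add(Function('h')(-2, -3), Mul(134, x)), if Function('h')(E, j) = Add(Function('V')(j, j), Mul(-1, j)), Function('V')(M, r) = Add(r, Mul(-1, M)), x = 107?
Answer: 14341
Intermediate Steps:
Function('h')(E, j) = Mul(-1, j) (Function('h')(E, j) = Add(Add(j, Mul(-1, j)), Mul(-1, j)) = Add(0, Mul(-1, j)) = Mul(-1, j))
Add(Function('h')(-2, -3), Mul(134, x)) = Add(Mul(-1, -3), Mul(134, 107)) = Add(3, 14338) = 14341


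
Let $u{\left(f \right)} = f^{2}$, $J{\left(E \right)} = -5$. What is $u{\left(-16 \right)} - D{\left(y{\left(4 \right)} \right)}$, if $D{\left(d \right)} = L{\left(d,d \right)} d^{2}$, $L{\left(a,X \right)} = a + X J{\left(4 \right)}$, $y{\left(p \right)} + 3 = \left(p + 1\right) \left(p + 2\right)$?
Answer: $78988$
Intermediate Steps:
$y{\left(p \right)} = -3 + \left(1 + p\right) \left(2 + p\right)$ ($y{\left(p \right)} = -3 + \left(p + 1\right) \left(p + 2\right) = -3 + \left(1 + p\right) \left(2 + p\right)$)
$L{\left(a,X \right)} = a - 5 X$ ($L{\left(a,X \right)} = a + X \left(-5\right) = a - 5 X$)
$D{\left(d \right)} = - 4 d^{3}$ ($D{\left(d \right)} = \left(d - 5 d\right) d^{2} = - 4 d d^{2} = - 4 d^{3}$)
$u{\left(-16 \right)} - D{\left(y{\left(4 \right)} \right)} = \left(-16\right)^{2} - - 4 \left(-1 + 4^{2} + 3 \cdot 4\right)^{3} = 256 - - 4 \left(-1 + 16 + 12\right)^{3} = 256 - - 4 \cdot 27^{3} = 256 - \left(-4\right) 19683 = 256 - -78732 = 256 + 78732 = 78988$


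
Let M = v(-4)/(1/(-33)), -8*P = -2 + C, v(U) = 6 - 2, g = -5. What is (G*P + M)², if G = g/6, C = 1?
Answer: 40208281/2304 ≈ 17452.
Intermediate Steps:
v(U) = 4
P = ⅛ (P = -(-2 + 1)/8 = -⅛*(-1) = ⅛ ≈ 0.12500)
M = -132 (M = 4/(1/(-33)) = 4/(-1/33) = 4*(-33) = -132)
G = -⅚ (G = -5/6 = -5*⅙ = -⅚ ≈ -0.83333)
(G*P + M)² = (-⅚*⅛ - 132)² = (-5/48 - 132)² = (-6341/48)² = 40208281/2304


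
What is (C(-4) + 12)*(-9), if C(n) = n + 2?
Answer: -90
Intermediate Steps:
C(n) = 2 + n
(C(-4) + 12)*(-9) = ((2 - 4) + 12)*(-9) = (-2 + 12)*(-9) = 10*(-9) = -90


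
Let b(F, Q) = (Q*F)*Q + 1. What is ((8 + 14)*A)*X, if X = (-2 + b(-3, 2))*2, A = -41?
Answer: 23452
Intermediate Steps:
b(F, Q) = 1 + F*Q**2 (b(F, Q) = (F*Q)*Q + 1 = F*Q**2 + 1 = 1 + F*Q**2)
X = -26 (X = (-2 + (1 - 3*2**2))*2 = (-2 + (1 - 3*4))*2 = (-2 + (1 - 12))*2 = (-2 - 11)*2 = -13*2 = -26)
((8 + 14)*A)*X = ((8 + 14)*(-41))*(-26) = (22*(-41))*(-26) = -902*(-26) = 23452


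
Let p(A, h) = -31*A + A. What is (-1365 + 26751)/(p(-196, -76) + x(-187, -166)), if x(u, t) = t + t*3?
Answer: 12693/2608 ≈ 4.8670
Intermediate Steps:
x(u, t) = 4*t (x(u, t) = t + 3*t = 4*t)
p(A, h) = -30*A
(-1365 + 26751)/(p(-196, -76) + x(-187, -166)) = (-1365 + 26751)/(-30*(-196) + 4*(-166)) = 25386/(5880 - 664) = 25386/5216 = 25386*(1/5216) = 12693/2608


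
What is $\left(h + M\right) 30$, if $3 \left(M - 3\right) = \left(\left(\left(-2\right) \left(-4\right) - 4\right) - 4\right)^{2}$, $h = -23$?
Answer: $-600$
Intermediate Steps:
$M = 3$ ($M = 3 + \frac{\left(\left(\left(-2\right) \left(-4\right) - 4\right) - 4\right)^{2}}{3} = 3 + \frac{\left(\left(8 - 4\right) - 4\right)^{2}}{3} = 3 + \frac{\left(4 - 4\right)^{2}}{3} = 3 + \frac{0^{2}}{3} = 3 + \frac{1}{3} \cdot 0 = 3 + 0 = 3$)
$\left(h + M\right) 30 = \left(-23 + 3\right) 30 = \left(-20\right) 30 = -600$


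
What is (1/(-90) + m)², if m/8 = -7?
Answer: 25411681/8100 ≈ 3137.2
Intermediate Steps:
m = -56 (m = 8*(-7) = -56)
(1/(-90) + m)² = (1/(-90) - 56)² = (-1/90 - 56)² = (-5041/90)² = 25411681/8100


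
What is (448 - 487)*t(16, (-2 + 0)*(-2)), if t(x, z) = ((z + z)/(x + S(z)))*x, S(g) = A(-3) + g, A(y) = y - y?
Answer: -1248/5 ≈ -249.60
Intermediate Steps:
A(y) = 0
S(g) = g (S(g) = 0 + g = g)
t(x, z) = 2*x*z/(x + z) (t(x, z) = ((z + z)/(x + z))*x = ((2*z)/(x + z))*x = (2*z/(x + z))*x = 2*x*z/(x + z))
(448 - 487)*t(16, (-2 + 0)*(-2)) = (448 - 487)*(2*16*((-2 + 0)*(-2))/(16 + (-2 + 0)*(-2))) = -78*16*(-2*(-2))/(16 - 2*(-2)) = -78*16*4/(16 + 4) = -78*16*4/20 = -39*32/5 = -1248/5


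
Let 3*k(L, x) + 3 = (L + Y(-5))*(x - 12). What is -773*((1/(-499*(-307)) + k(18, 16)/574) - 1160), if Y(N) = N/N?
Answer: 236534055032377/263798346 ≈ 8.9665e+5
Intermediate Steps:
Y(N) = 1
k(L, x) = -1 + (1 + L)*(-12 + x)/3 (k(L, x) = -1 + ((L + 1)*(x - 12))/3 = -1 + ((1 + L)*(-12 + x))/3 = -1 + (1 + L)*(-12 + x)/3)
-773*((1/(-499*(-307)) + k(18, 16)/574) - 1160) = -773*((1/(-499*(-307)) + (-5 - 4*18 + (⅓)*16 + (⅓)*18*16)/574) - 1160) = -773*((-1/499*(-1/307) + (-5 - 72 + 16/3 + 96)*(1/574)) - 1160) = -773*((1/153193 + (73/3)*(1/574)) - 1160) = -773*((1/153193 + 73/1722) - 1160) = -773*(11184811/263798346 - 1160) = -773*(-305994896549/263798346) = 236534055032377/263798346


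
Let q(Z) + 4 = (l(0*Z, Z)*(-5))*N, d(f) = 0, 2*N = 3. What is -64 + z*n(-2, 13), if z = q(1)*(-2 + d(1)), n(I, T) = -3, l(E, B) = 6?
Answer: -358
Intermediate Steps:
N = 3/2 (N = (½)*3 = 3/2 ≈ 1.5000)
q(Z) = -49 (q(Z) = -4 + (6*(-5))*(3/2) = -4 - 30*3/2 = -4 - 45 = -49)
z = 98 (z = -49*(-2 + 0) = -49*(-2) = 98)
-64 + z*n(-2, 13) = -64 + 98*(-3) = -64 - 294 = -358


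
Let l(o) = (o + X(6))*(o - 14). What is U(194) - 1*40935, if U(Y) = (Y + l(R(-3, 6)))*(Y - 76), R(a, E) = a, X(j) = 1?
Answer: -14031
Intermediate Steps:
l(o) = (1 + o)*(-14 + o) (l(o) = (o + 1)*(o - 14) = (1 + o)*(-14 + o))
U(Y) = (-76 + Y)*(34 + Y) (U(Y) = (Y + (-14 + (-3)² - 13*(-3)))*(Y - 76) = (Y + (-14 + 9 + 39))*(-76 + Y) = (Y + 34)*(-76 + Y) = (34 + Y)*(-76 + Y) = (-76 + Y)*(34 + Y))
U(194) - 1*40935 = (-2584 + 194² - 42*194) - 1*40935 = (-2584 + 37636 - 8148) - 40935 = 26904 - 40935 = -14031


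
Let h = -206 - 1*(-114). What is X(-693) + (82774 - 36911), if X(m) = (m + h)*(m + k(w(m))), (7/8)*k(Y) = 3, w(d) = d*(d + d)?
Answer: 4110236/7 ≈ 5.8718e+5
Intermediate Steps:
w(d) = 2*d² (w(d) = d*(2*d) = 2*d²)
k(Y) = 24/7 (k(Y) = (8/7)*3 = 24/7)
h = -92 (h = -206 + 114 = -92)
X(m) = (-92 + m)*(24/7 + m) (X(m) = (m - 92)*(m + 24/7) = (-92 + m)*(24/7 + m))
X(-693) + (82774 - 36911) = (-2208/7 + (-693)² - 620/7*(-693)) + (82774 - 36911) = (-2208/7 + 480249 + 61380) + 45863 = 3789195/7 + 45863 = 4110236/7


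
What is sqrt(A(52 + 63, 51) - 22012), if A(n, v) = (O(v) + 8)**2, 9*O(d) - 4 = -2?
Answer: 2*I*sqrt(444374)/9 ≈ 148.14*I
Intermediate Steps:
O(d) = 2/9 (O(d) = 4/9 + (1/9)*(-2) = 4/9 - 2/9 = 2/9)
A(n, v) = 5476/81 (A(n, v) = (2/9 + 8)**2 = (74/9)**2 = 5476/81)
sqrt(A(52 + 63, 51) - 22012) = sqrt(5476/81 - 22012) = sqrt(-1777496/81) = 2*I*sqrt(444374)/9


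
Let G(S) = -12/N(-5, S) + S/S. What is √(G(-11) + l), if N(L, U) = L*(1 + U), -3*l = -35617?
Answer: √2671446/15 ≈ 108.96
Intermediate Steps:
l = 35617/3 (l = -⅓*(-35617) = 35617/3 ≈ 11872.)
G(S) = 1 - 12/(-5 - 5*S) (G(S) = -12*(-1/(5*(1 + S))) + S/S = -12/(-5 - 5*S) + 1 = 1 - 12/(-5 - 5*S))
√(G(-11) + l) = √((17/5 - 11)/(1 - 11) + 35617/3) = √(-38/5/(-10) + 35617/3) = √(-⅒*(-38/5) + 35617/3) = √(19/25 + 35617/3) = √(890482/75) = √2671446/15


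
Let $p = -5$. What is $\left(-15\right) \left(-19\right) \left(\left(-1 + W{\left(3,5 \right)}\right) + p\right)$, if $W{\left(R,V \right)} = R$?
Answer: $-855$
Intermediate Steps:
$\left(-15\right) \left(-19\right) \left(\left(-1 + W{\left(3,5 \right)}\right) + p\right) = \left(-15\right) \left(-19\right) \left(\left(-1 + 3\right) - 5\right) = 285 \left(2 - 5\right) = 285 \left(-3\right) = -855$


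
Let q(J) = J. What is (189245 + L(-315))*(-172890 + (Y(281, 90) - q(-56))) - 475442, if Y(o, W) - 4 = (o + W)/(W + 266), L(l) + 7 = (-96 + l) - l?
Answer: -5818764853915/178 ≈ -3.2690e+10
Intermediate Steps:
L(l) = -103 (L(l) = -7 + ((-96 + l) - l) = -7 - 96 = -103)
Y(o, W) = 4 + (W + o)/(266 + W) (Y(o, W) = 4 + (o + W)/(W + 266) = 4 + (W + o)/(266 + W))
(189245 + L(-315))*(-172890 + (Y(281, 90) - q(-56))) - 475442 = (189245 - 103)*(-172890 + ((1064 + 281 + 5*90)/(266 + 90) - 1*(-56))) - 475442 = 189142*(-172890 + ((1064 + 281 + 450)/356 + 56)) - 475442 = 189142*(-172890 + ((1/356)*1795 + 56)) - 475442 = 189142*(-172890 + (1795/356 + 56)) - 475442 = 189142*(-172890 + 21731/356) - 475442 = 189142*(-61527109/356) - 475442 = -5818680225239/178 - 475442 = -5818764853915/178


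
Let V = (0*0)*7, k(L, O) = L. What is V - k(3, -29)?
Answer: -3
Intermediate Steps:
V = 0 (V = 0*7 = 0)
V - k(3, -29) = 0 - 1*3 = 0 - 3 = -3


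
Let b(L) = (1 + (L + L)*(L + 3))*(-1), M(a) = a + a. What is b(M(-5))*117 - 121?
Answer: -16618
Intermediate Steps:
M(a) = 2*a
b(L) = -1 - 2*L*(3 + L) (b(L) = (1 + (2*L)*(3 + L))*(-1) = (1 + 2*L*(3 + L))*(-1) = -1 - 2*L*(3 + L))
b(M(-5))*117 - 121 = (-1 - 12*(-5) - 2*(2*(-5))²)*117 - 121 = (-1 - 6*(-10) - 2*(-10)²)*117 - 121 = (-1 + 60 - 2*100)*117 - 121 = (-1 + 60 - 200)*117 - 121 = -141*117 - 121 = -16497 - 121 = -16618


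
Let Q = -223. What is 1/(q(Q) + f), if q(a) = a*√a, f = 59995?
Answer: 59995/3610489592 + 223*I*√223/3610489592 ≈ 1.6617e-5 + 9.2234e-7*I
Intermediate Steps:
q(a) = a^(3/2)
1/(q(Q) + f) = 1/((-223)^(3/2) + 59995) = 1/(-223*I*√223 + 59995) = 1/(59995 - 223*I*√223)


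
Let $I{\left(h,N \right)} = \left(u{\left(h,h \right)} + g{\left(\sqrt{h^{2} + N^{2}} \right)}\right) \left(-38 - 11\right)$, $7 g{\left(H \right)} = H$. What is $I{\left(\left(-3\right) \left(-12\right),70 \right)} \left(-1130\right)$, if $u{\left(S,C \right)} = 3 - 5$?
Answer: $-110740 + 15820 \sqrt{1549} \approx 5.1189 \cdot 10^{5}$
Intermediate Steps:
$u{\left(S,C \right)} = -2$
$g{\left(H \right)} = \frac{H}{7}$
$I{\left(h,N \right)} = 98 - 7 \sqrt{N^{2} + h^{2}}$ ($I{\left(h,N \right)} = \left(-2 + \frac{\sqrt{h^{2} + N^{2}}}{7}\right) \left(-38 - 11\right) = \left(-2 + \frac{\sqrt{N^{2} + h^{2}}}{7}\right) \left(-49\right) = 98 - 7 \sqrt{N^{2} + h^{2}}$)
$I{\left(\left(-3\right) \left(-12\right),70 \right)} \left(-1130\right) = \left(98 - 7 \sqrt{70^{2} + \left(\left(-3\right) \left(-12\right)\right)^{2}}\right) \left(-1130\right) = \left(98 - 7 \sqrt{4900 + 36^{2}}\right) \left(-1130\right) = \left(98 - 7 \sqrt{4900 + 1296}\right) \left(-1130\right) = \left(98 - 7 \sqrt{6196}\right) \left(-1130\right) = \left(98 - 7 \cdot 2 \sqrt{1549}\right) \left(-1130\right) = \left(98 - 14 \sqrt{1549}\right) \left(-1130\right) = -110740 + 15820 \sqrt{1549}$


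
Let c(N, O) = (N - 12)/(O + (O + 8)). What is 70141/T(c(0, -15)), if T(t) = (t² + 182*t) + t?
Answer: 8487061/12114 ≈ 700.60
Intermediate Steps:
c(N, O) = (-12 + N)/(8 + 2*O) (c(N, O) = (-12 + N)/(O + (8 + O)) = (-12 + N)/(8 + 2*O))
T(t) = t² + 183*t
70141/T(c(0, -15)) = 70141/((((-12 + 0)/(2*(4 - 15)))*(183 + (-12 + 0)/(2*(4 - 15))))) = 70141/((((½)*(-12)/(-11))*(183 + (½)*(-12)/(-11)))) = 70141/((((½)*(-1/11)*(-12))*(183 + (½)*(-1/11)*(-12)))) = 70141/((6*(183 + 6/11)/11)) = 70141/(((6/11)*(2019/11))) = 70141/(12114/121) = 70141*(121/12114) = 8487061/12114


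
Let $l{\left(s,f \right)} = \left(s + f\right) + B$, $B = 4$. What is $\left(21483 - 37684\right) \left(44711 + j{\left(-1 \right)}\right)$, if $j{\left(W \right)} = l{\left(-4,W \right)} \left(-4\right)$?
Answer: $-724427715$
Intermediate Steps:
$l{\left(s,f \right)} = 4 + f + s$ ($l{\left(s,f \right)} = \left(s + f\right) + 4 = \left(f + s\right) + 4 = 4 + f + s$)
$j{\left(W \right)} = - 4 W$ ($j{\left(W \right)} = \left(4 + W - 4\right) \left(-4\right) = W \left(-4\right) = - 4 W$)
$\left(21483 - 37684\right) \left(44711 + j{\left(-1 \right)}\right) = \left(21483 - 37684\right) \left(44711 - -4\right) = - 16201 \left(44711 + 4\right) = \left(-16201\right) 44715 = -724427715$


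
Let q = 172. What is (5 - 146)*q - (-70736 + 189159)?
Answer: -142675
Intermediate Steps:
(5 - 146)*q - (-70736 + 189159) = (5 - 146)*172 - (-70736 + 189159) = -141*172 - 1*118423 = -24252 - 118423 = -142675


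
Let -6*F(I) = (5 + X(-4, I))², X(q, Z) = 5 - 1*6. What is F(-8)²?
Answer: 64/9 ≈ 7.1111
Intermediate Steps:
X(q, Z) = -1 (X(q, Z) = 5 - 6 = -1)
F(I) = -8/3 (F(I) = -(5 - 1)²/6 = -⅙*4² = -⅙*16 = -8/3)
F(-8)² = (-8/3)² = 64/9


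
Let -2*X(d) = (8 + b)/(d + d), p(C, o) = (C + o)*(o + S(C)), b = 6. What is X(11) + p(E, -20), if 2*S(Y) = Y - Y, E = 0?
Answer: 8793/22 ≈ 399.68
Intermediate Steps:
S(Y) = 0 (S(Y) = (Y - Y)/2 = (1/2)*0 = 0)
p(C, o) = o*(C + o) (p(C, o) = (C + o)*(o + 0) = (C + o)*o = o*(C + o))
X(d) = -7/(2*d) (X(d) = -(8 + 6)/(2*(d + d)) = -7/(2*d))
X(11) + p(E, -20) = -7/2/11 - 20*(0 - 20) = -7/2*1/11 - 20*(-20) = -7/22 + 400 = 8793/22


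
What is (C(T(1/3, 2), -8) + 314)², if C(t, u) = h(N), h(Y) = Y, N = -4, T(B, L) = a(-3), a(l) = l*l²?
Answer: 96100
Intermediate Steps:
a(l) = l³
T(B, L) = -27 (T(B, L) = (-3)³ = -27)
C(t, u) = -4
(C(T(1/3, 2), -8) + 314)² = (-4 + 314)² = 310² = 96100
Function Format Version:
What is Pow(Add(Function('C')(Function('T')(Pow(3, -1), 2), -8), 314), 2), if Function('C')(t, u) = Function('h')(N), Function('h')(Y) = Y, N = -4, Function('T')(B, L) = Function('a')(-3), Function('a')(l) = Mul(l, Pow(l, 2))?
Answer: 96100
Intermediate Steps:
Function('a')(l) = Pow(l, 3)
Function('T')(B, L) = -27 (Function('T')(B, L) = Pow(-3, 3) = -27)
Function('C')(t, u) = -4
Pow(Add(Function('C')(Function('T')(Pow(3, -1), 2), -8), 314), 2) = Pow(Add(-4, 314), 2) = Pow(310, 2) = 96100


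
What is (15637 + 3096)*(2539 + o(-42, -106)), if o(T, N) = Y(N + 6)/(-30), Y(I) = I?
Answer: 142876591/3 ≈ 4.7626e+7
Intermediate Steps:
o(T, N) = -⅕ - N/30 (o(T, N) = (N + 6)/(-30) = (6 + N)*(-1/30) = -⅕ - N/30)
(15637 + 3096)*(2539 + o(-42, -106)) = (15637 + 3096)*(2539 + (-⅕ - 1/30*(-106))) = 18733*(2539 + (-⅕ + 53/15)) = 18733*(2539 + 10/3) = 18733*(7627/3) = 142876591/3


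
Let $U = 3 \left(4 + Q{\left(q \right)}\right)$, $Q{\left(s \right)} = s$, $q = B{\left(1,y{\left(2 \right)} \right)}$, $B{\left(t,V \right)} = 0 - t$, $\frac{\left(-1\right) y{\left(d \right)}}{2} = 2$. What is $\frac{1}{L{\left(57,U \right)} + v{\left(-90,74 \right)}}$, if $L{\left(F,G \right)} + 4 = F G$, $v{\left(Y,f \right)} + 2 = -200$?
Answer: $\frac{1}{307} \approx 0.0032573$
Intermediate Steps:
$y{\left(d \right)} = -4$ ($y{\left(d \right)} = \left(-2\right) 2 = -4$)
$v{\left(Y,f \right)} = -202$ ($v{\left(Y,f \right)} = -2 - 200 = -202$)
$B{\left(t,V \right)} = - t$
$q = -1$ ($q = \left(-1\right) 1 = -1$)
$U = 9$ ($U = 3 \left(4 - 1\right) = 3 \cdot 3 = 9$)
$L{\left(F,G \right)} = -4 + F G$
$\frac{1}{L{\left(57,U \right)} + v{\left(-90,74 \right)}} = \frac{1}{\left(-4 + 57 \cdot 9\right) - 202} = \frac{1}{\left(-4 + 513\right) - 202} = \frac{1}{509 - 202} = \frac{1}{307}$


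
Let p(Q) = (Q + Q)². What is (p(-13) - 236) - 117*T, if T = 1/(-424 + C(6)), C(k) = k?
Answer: 184037/418 ≈ 440.28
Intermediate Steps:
p(Q) = 4*Q² (p(Q) = (2*Q)² = 4*Q²)
T = -1/418 (T = 1/(-424 + 6) = 1/(-418) = -1/418 ≈ -0.0023923)
(p(-13) - 236) - 117*T = (4*(-13)² - 236) - 117*(-1/418) = (4*169 - 236) + 117/418 = (676 - 236) + 117/418 = 440 + 117/418 = 184037/418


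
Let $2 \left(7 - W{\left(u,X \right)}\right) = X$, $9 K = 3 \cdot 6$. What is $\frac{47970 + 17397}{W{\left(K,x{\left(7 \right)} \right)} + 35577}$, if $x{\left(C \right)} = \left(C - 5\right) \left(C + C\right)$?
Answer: $\frac{65367}{35570} \approx 1.8377$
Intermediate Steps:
$K = 2$ ($K = \frac{3 \cdot 6}{9} = \frac{1}{9} \cdot 18 = 2$)
$x{\left(C \right)} = 2 C \left(-5 + C\right)$ ($x{\left(C \right)} = \left(-5 + C\right) 2 C = 2 C \left(-5 + C\right)$)
$W{\left(u,X \right)} = 7 - \frac{X}{2}$
$\frac{47970 + 17397}{W{\left(K,x{\left(7 \right)} \right)} + 35577} = \frac{47970 + 17397}{\left(7 - \frac{2 \cdot 7 \left(-5 + 7\right)}{2}\right) + 35577} = \frac{65367}{\left(7 - \frac{2 \cdot 7 \cdot 2}{2}\right) + 35577} = \frac{65367}{\left(7 - 14\right) + 35577} = \frac{65367}{-7 + 35577} = \frac{65367}{35570}$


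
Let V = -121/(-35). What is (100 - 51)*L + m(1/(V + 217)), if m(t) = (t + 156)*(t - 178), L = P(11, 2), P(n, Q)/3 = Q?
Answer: -1635716027039/59536656 ≈ -27474.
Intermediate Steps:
P(n, Q) = 3*Q
L = 6 (L = 3*2 = 6)
V = 121/35 (V = -121*(-1/35) = 121/35 ≈ 3.4571)
m(t) = (-178 + t)*(156 + t) (m(t) = (156 + t)*(-178 + t) = (-178 + t)*(156 + t))
(100 - 51)*L + m(1/(V + 217)) = (100 - 51)*6 + (-27768 + (1/(121/35 + 217))**2 - 22/(121/35 + 217)) = 49*6 + (-27768 + (1/(7716/35))**2 - 22/7716/35) = 294 + (-27768 + (35/7716)**2 - 22*35/7716) = 294 + (-27768 + 1225/59536656 - 385/3858) = 294 - 1653219803903/59536656 = -1635716027039/59536656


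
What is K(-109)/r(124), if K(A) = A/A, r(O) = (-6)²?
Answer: 1/36 ≈ 0.027778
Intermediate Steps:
r(O) = 36
K(A) = 1
K(-109)/r(124) = 1/36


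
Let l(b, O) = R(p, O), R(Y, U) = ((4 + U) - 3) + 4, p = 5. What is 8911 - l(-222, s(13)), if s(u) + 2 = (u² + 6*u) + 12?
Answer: 8649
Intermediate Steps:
R(Y, U) = 5 + U (R(Y, U) = (1 + U) + 4 = 5 + U)
s(u) = 10 + u² + 6*u (s(u) = -2 + ((u² + 6*u) + 12) = -2 + (12 + u² + 6*u) = 10 + u² + 6*u)
l(b, O) = 5 + O
8911 - l(-222, s(13)) = 8911 - (5 + (10 + 13² + 6*13)) = 8911 - (5 + (10 + 169 + 78)) = 8911 - (5 + 257) = 8911 - 1*262 = 8911 - 262 = 8649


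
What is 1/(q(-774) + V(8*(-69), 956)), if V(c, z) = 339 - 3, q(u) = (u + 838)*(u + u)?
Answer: -1/98736 ≈ -1.0128e-5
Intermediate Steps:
q(u) = 2*u*(838 + u) (q(u) = (838 + u)*(2*u) = 2*u*(838 + u))
V(c, z) = 336
1/(q(-774) + V(8*(-69), 956)) = 1/(2*(-774)*(838 - 774) + 336) = 1/(2*(-774)*64 + 336) = 1/(-99072 + 336) = 1/(-98736) = -1/98736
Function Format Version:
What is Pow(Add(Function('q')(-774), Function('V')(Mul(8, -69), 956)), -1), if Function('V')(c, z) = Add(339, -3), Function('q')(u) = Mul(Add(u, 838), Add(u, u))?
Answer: Rational(-1, 98736) ≈ -1.0128e-5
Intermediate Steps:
Function('q')(u) = Mul(2, u, Add(838, u)) (Function('q')(u) = Mul(Add(838, u), Mul(2, u)) = Mul(2, u, Add(838, u)))
Function('V')(c, z) = 336
Pow(Add(Function('q')(-774), Function('V')(Mul(8, -69), 956)), -1) = Pow(Add(Mul(2, -774, Add(838, -774)), 336), -1) = Pow(Add(Mul(2, -774, 64), 336), -1) = Pow(Add(-99072, 336), -1) = Pow(-98736, -1) = Rational(-1, 98736)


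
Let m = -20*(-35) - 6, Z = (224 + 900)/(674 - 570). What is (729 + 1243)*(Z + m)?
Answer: 18068450/13 ≈ 1.3899e+6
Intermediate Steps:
Z = 281/26 (Z = 1124/104 = 1124*(1/104) = 281/26 ≈ 10.808)
m = 694 (m = 700 - 6 = 694)
(729 + 1243)*(Z + m) = (729 + 1243)*(281/26 + 694) = 1972*(18325/26) = 18068450/13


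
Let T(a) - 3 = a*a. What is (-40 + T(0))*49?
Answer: -1813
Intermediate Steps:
T(a) = 3 + a² (T(a) = 3 + a*a = 3 + a²)
(-40 + T(0))*49 = (-40 + (3 + 0²))*49 = (-40 + (3 + 0))*49 = (-40 + 3)*49 = -37*49 = -1813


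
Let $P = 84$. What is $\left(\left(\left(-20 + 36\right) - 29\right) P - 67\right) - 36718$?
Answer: $-37877$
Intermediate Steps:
$\left(\left(\left(-20 + 36\right) - 29\right) P - 67\right) - 36718 = \left(\left(\left(-20 + 36\right) - 29\right) 84 - 67\right) - 36718 = \left(\left(16 - 29\right) 84 - 67\right) - 36718 = \left(\left(-13\right) 84 - 67\right) - 36718 = \left(-1092 - 67\right) - 36718 = -1159 - 36718 = -37877$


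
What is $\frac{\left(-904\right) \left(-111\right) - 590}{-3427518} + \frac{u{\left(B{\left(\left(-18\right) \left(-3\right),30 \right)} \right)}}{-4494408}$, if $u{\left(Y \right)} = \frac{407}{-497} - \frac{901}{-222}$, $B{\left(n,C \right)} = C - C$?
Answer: $- \frac{8244639735082927}{283276372168416816} \approx -0.029105$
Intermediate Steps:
$B{\left(n,C \right)} = 0$
$u{\left(Y \right)} = \frac{357443}{110334}$ ($u{\left(Y \right)} = 407 \left(- \frac{1}{497}\right) - - \frac{901}{222} = - \frac{407}{497} + \frac{901}{222} = \frac{357443}{110334}$)
$\frac{\left(-904\right) \left(-111\right) - 590}{-3427518} + \frac{u{\left(B{\left(\left(-18\right) \left(-3\right),30 \right)} \right)}}{-4494408} = \frac{\left(-904\right) \left(-111\right) - 590}{-3427518} + \frac{357443}{110334 \left(-4494408\right)} = \left(100344 - 590\right) \left(- \frac{1}{3427518}\right) + \frac{357443}{110334} \left(- \frac{1}{4494408}\right) = 99754 \left(- \frac{1}{3427518}\right) - \frac{357443}{495886012272} = - \frac{49877}{1713759} - \frac{357443}{495886012272} = - \frac{8244639735082927}{283276372168416816}$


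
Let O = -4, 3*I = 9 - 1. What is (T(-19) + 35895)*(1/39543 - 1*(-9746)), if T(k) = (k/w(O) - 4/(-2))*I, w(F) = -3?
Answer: 124577976967145/355887 ≈ 3.5005e+8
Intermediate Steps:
I = 8/3 (I = (9 - 1)/3 = (⅓)*8 = 8/3 ≈ 2.6667)
T(k) = 16/3 - 8*k/9 (T(k) = (k/(-3) - 4/(-2))*(8/3) = (k*(-⅓) - 4*(-½))*(8/3) = (-k/3 + 2)*(8/3) = (2 - k/3)*(8/3) = 16/3 - 8*k/9)
(T(-19) + 35895)*(1/39543 - 1*(-9746)) = ((16/3 - 8/9*(-19)) + 35895)*(1/39543 - 1*(-9746)) = ((16/3 + 152/9) + 35895)*(1/39543 + 9746) = (200/9 + 35895)*(385386079/39543) = (323255/9)*(385386079/39543) = 124577976967145/355887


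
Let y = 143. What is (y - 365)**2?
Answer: 49284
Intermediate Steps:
(y - 365)**2 = (143 - 365)**2 = (-222)**2 = 49284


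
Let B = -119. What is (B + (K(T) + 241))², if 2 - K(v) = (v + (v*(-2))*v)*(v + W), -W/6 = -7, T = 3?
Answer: 638401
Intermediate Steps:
W = 42 (W = -6*(-7) = 42)
K(v) = 2 - (42 + v)*(v - 2*v²) (K(v) = 2 - (v + (v*(-2))*v)*(v + 42) = 2 - (v + (-2*v)*v)*(42 + v) = 2 - (v - 2*v²)*(42 + v) = 2 - (42 + v)*(v - 2*v²))
(B + (K(T) + 241))² = (-119 + ((2 - 42*3 + 2*3³ + 83*3²) + 241))² = (-119 + ((2 - 126 + 2*27 + 83*9) + 241))² = (-119 + ((2 - 126 + 54 + 747) + 241))² = (-119 + (677 + 241))² = (-119 + 918)² = 799² = 638401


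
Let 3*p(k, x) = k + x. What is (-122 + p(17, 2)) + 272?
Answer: 469/3 ≈ 156.33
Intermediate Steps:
p(k, x) = k/3 + x/3 (p(k, x) = (k + x)/3 = k/3 + x/3)
(-122 + p(17, 2)) + 272 = (-122 + ((⅓)*17 + (⅓)*2)) + 272 = (-122 + (17/3 + ⅔)) + 272 = (-122 + 19/3) + 272 = -347/3 + 272 = 469/3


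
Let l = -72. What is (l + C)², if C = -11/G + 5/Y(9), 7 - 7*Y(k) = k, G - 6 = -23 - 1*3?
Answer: 3164841/400 ≈ 7912.1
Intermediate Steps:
G = -20 (G = 6 + (-23 - 1*3) = 6 + (-23 - 3) = 6 - 26 = -20)
Y(k) = 1 - k/7
C = -339/20 (C = -11/(-20) + 5/(1 - ⅐*9) = -11*(-1/20) + 5/(1 - 9/7) = 11/20 + 5/(-2/7) = 11/20 + 5*(-7/2) = 11/20 - 35/2 = -339/20 ≈ -16.950)
(l + C)² = (-72 - 339/20)² = (-1779/20)² = 3164841/400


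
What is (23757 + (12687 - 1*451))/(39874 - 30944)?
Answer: 35993/8930 ≈ 4.0306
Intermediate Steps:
(23757 + (12687 - 1*451))/(39874 - 30944) = (23757 + (12687 - 451))/8930 = (23757 + 12236)*(1/8930) = 35993*(1/8930) = 35993/8930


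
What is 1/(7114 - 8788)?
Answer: -1/1674 ≈ -0.00059737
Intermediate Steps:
1/(7114 - 8788) = 1/(-1674) = -1/1674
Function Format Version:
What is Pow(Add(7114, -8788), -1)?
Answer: Rational(-1, 1674) ≈ -0.00059737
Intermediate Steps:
Pow(Add(7114, -8788), -1) = Pow(-1674, -1) = Rational(-1, 1674)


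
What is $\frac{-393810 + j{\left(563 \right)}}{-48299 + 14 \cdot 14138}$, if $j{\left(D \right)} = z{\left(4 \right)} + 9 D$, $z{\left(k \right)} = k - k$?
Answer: $- \frac{388743}{149633} \approx -2.598$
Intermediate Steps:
$z{\left(k \right)} = 0$
$j{\left(D \right)} = 9 D$ ($j{\left(D \right)} = 0 + 9 D = 9 D$)
$\frac{-393810 + j{\left(563 \right)}}{-48299 + 14 \cdot 14138} = \frac{-393810 + 9 \cdot 563}{-48299 + 14 \cdot 14138} = \frac{-393810 + 5067}{-48299 + 197932} = - \frac{388743}{149633}$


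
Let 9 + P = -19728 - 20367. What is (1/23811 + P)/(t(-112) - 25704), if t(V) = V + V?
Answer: 954916343/617371608 ≈ 1.5467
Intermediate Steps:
t(V) = 2*V
P = -40104 (P = -9 + (-19728 - 20367) = -9 - 40095 = -40104)
(1/23811 + P)/(t(-112) - 25704) = (1/23811 - 40104)/(2*(-112) - 25704) = (1/23811 - 40104)/(-224 - 25704) = -954916343/23811/(-25928) = -954916343/23811*(-1/25928) = 954916343/617371608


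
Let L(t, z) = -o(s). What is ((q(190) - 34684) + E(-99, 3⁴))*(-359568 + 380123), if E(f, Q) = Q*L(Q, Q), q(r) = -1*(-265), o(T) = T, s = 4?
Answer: -714142365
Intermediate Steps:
L(t, z) = -4 (L(t, z) = -1*4 = -4)
q(r) = 265
E(f, Q) = -4*Q (E(f, Q) = Q*(-4) = -4*Q)
((q(190) - 34684) + E(-99, 3⁴))*(-359568 + 380123) = ((265 - 34684) - 4*3⁴)*(-359568 + 380123) = (-34419 - 4*81)*20555 = (-34419 - 324)*20555 = -34743*20555 = -714142365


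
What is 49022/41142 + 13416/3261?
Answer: 118636969/22360677 ≈ 5.3056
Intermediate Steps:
49022/41142 + 13416/3261 = 49022*(1/41142) + 13416*(1/3261) = 24511/20571 + 4472/1087 = 118636969/22360677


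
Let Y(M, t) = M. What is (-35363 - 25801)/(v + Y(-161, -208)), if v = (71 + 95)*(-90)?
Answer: 61164/15101 ≈ 4.0503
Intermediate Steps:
v = -14940 (v = 166*(-90) = -14940)
(-35363 - 25801)/(v + Y(-161, -208)) = (-35363 - 25801)/(-14940 - 161) = -61164/(-15101) = -61164*(-1/15101) = 61164/15101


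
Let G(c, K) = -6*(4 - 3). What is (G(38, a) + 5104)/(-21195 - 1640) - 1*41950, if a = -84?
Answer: -957933348/22835 ≈ -41950.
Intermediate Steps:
G(c, K) = -6 (G(c, K) = -6*1 = -6)
(G(38, a) + 5104)/(-21195 - 1640) - 1*41950 = (-6 + 5104)/(-21195 - 1640) - 1*41950 = 5098/(-22835) - 41950 = 5098*(-1/22835) - 41950 = -5098/22835 - 41950 = -957933348/22835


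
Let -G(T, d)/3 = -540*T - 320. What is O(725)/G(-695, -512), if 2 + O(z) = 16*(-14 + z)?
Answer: -5687/562470 ≈ -0.010111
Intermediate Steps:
G(T, d) = 960 + 1620*T (G(T, d) = -3*(-540*T - 320) = -3*(-320 - 540*T) = 960 + 1620*T)
O(z) = -226 + 16*z (O(z) = -2 + 16*(-14 + z) = -2 + (-224 + 16*z) = -226 + 16*z)
O(725)/G(-695, -512) = (-226 + 16*725)/(960 + 1620*(-695)) = (-226 + 11600)/(960 - 1125900) = 11374/(-1124940) = 11374*(-1/1124940) = -5687/562470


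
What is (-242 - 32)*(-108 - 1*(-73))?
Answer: 9590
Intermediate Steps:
(-242 - 32)*(-108 - 1*(-73)) = -274*(-108 + 73) = -274*(-35) = 9590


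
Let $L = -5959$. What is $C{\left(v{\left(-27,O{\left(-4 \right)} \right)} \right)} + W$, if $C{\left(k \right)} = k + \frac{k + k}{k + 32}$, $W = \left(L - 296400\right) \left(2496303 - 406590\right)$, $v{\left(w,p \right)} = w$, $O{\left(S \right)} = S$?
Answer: $- \frac{3159217665024}{5} \approx -6.3184 \cdot 10^{11}$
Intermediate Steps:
$W = -631843532967$ ($W = \left(-5959 - 296400\right) \left(2496303 - 406590\right) = \left(-302359\right) 2089713 = -631843532967$)
$C{\left(k \right)} = k + \frac{2 k}{32 + k}$
$C{\left(v{\left(-27,O{\left(-4 \right)} \right)} \right)} + W = - \frac{27 \left(34 - 27\right)}{32 - 27} - 631843532967 = \left(-27\right) \frac{1}{5} \cdot 7 - 631843532967 = - \frac{189}{5} - 631843532967 = - \frac{3159217665024}{5}$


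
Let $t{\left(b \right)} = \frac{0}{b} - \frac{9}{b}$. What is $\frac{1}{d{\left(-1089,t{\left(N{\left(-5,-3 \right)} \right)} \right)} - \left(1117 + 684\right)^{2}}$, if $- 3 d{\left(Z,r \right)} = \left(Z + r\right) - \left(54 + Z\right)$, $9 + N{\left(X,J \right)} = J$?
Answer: $- \frac{4}{12974333} \approx -3.083 \cdot 10^{-7}$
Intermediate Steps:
$N{\left(X,J \right)} = -9 + J$
$t{\left(b \right)} = - \frac{9}{b}$ ($t{\left(b \right)} = 0 - \frac{9}{b} = - \frac{9}{b}$)
$d{\left(Z,r \right)} = 18 - \frac{r}{3}$ ($d{\left(Z,r \right)} = - \frac{\left(Z + r\right) - \left(54 + Z\right)}{3} = - \frac{-54 + r}{3} = 18 - \frac{r}{3}$)
$\frac{1}{d{\left(-1089,t{\left(N{\left(-5,-3 \right)} \right)} \right)} - \left(1117 + 684\right)^{2}} = \frac{1}{\left(18 - \frac{\left(-9\right) \frac{1}{-9 - 3}}{3}\right) - \left(1117 + 684\right)^{2}} = \frac{1}{\left(18 - \frac{\left(-9\right) \frac{1}{-12}}{3}\right) - 1801^{2}} = \frac{1}{\left(18 - \frac{\left(-9\right) \left(- \frac{1}{12}\right)}{3}\right) - 3243601} = \frac{1}{\left(18 - \frac{1}{4}\right) - 3243601} = \frac{1}{\frac{71}{4} - 3243601} = \frac{1}{- \frac{12974333}{4}} = - \frac{4}{12974333}$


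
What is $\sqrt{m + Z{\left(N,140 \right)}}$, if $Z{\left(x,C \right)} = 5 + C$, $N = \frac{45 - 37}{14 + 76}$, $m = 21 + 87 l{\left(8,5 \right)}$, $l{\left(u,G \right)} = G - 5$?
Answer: $\sqrt{166} \approx 12.884$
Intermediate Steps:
$l{\left(u,G \right)} = -5 + G$
$m = 21$ ($m = 21 + 87 \left(-5 + 5\right) = 21 + 87 \cdot 0 = 21 + 0 = 21$)
$N = \frac{4}{45}$ ($N = \frac{8}{90} = 8 \cdot \frac{1}{90} = \frac{4}{45} \approx 0.088889$)
$\sqrt{m + Z{\left(N,140 \right)}} = \sqrt{21 + \left(5 + 140\right)} = \sqrt{21 + 145} = \sqrt{166}$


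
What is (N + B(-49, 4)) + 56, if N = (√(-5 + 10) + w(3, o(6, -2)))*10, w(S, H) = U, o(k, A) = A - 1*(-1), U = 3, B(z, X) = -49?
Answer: 37 + 10*√5 ≈ 59.361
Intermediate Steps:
o(k, A) = 1 + A (o(k, A) = A + 1 = 1 + A)
w(S, H) = 3
N = 30 + 10*√5 (N = (√(-5 + 10) + 3)*10 = (√5 + 3)*10 = (3 + √5)*10 = 30 + 10*√5 ≈ 52.361)
(N + B(-49, 4)) + 56 = ((30 + 10*√5) - 49) + 56 = (-19 + 10*√5) + 56 = 37 + 10*√5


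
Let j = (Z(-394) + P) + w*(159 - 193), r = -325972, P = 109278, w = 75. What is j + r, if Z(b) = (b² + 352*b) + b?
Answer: -203090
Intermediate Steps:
Z(b) = b² + 353*b
j = 122882 (j = (-394*(353 - 394) + 109278) + 75*(159 - 193) = (-394*(-41) + 109278) + 75*(-34) = (16154 + 109278) - 2550 = 125432 - 2550 = 122882)
j + r = 122882 - 325972 = -203090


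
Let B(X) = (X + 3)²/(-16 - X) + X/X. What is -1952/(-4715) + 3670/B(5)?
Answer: -363301114/202745 ≈ -1791.9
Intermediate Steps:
B(X) = 1 + (3 + X)²/(-16 - X) (B(X) = (3 + X)²/(-16 - X) + 1 = 1 + (3 + X)²/(-16 - X))
-1952/(-4715) + 3670/B(5) = -1952/(-4715) + 3670/(((16 + 5 - (3 + 5)²)/(16 + 5))) = -1952*(-1/4715) + 3670/(((16 + 5 - 1*8²)/21)) = 1952/4715 + 3670/(((16 + 5 - 1*64)/21)) = 1952/4715 + 3670/(((16 + 5 - 64)/21)) = 1952/4715 + 3670/(((1/21)*(-43))) = 1952/4715 + 3670/(-43/21) = 1952/4715 + 3670*(-21/43) = 1952/4715 - 77070/43 = -363301114/202745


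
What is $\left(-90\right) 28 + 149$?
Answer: $-2371$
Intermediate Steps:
$\left(-90\right) 28 + 149 = -2520 + 149 = -2371$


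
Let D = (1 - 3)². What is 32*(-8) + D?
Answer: -252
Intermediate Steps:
D = 4 (D = (-2)² = 4)
32*(-8) + D = 32*(-8) + 4 = -256 + 4 = -252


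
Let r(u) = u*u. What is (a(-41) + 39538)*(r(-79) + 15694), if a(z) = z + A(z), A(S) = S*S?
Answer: 903239430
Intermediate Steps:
A(S) = S²
r(u) = u²
a(z) = z + z²
(a(-41) + 39538)*(r(-79) + 15694) = (-41*(1 - 41) + 39538)*((-79)² + 15694) = (-41*(-40) + 39538)*(6241 + 15694) = (1640 + 39538)*21935 = 41178*21935 = 903239430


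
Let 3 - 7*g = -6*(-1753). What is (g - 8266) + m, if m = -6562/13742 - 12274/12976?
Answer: -3048625746281/312053336 ≈ -9769.6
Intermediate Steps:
m = -63454455/44579048 (m = -6562*1/13742 - 12274*1/12976 = -3281/6871 - 6137/6488 = -63454455/44579048 ≈ -1.4234)
g = -10515/7 (g = 3/7 - (-6)*(-1753)/7 = 3/7 - ⅐*10518 = 3/7 - 10518/7 = -10515/7 ≈ -1502.1)
(g - 8266) + m = (-10515/7 - 8266) - 63454455/44579048 = -68377/7 - 63454455/44579048 = -3048625746281/312053336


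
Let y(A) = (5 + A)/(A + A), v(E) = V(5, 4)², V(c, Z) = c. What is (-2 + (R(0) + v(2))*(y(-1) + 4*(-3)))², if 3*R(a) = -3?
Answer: 114244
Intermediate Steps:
R(a) = -1 (R(a) = (⅓)*(-3) = -1)
v(E) = 25 (v(E) = 5² = 25)
y(A) = (5 + A)/(2*A) (y(A) = (5 + A)/((2*A)) = (5 + A)*(1/(2*A)) = (5 + A)/(2*A))
(-2 + (R(0) + v(2))*(y(-1) + 4*(-3)))² = (-2 + (-1 + 25)*((½)*(5 - 1)/(-1) + 4*(-3)))² = (-2 + 24*((½)*(-1)*4 - 12))² = (-2 + 24*(-2 - 12))² = (-2 + 24*(-14))² = (-2 - 336)² = (-338)² = 114244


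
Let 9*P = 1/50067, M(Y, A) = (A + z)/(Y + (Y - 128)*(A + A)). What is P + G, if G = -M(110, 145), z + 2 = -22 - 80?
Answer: 18479833/2302581330 ≈ 0.0080257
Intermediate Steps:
z = -104 (z = -2 + (-22 - 80) = -2 - 102 = -104)
M(Y, A) = (-104 + A)/(Y + 2*A*(-128 + Y)) (M(Y, A) = (A - 104)/(Y + (Y - 128)*(A + A)) = (-104 + A)/(Y + (-128 + Y)*(2*A)) = (-104 + A)/(Y + 2*A*(-128 + Y)))
P = 1/450603 (P = (⅑)/50067 = (⅑)*(1/50067) = 1/450603 ≈ 2.2192e-6)
G = 41/5110 (G = -(-104 + 145)/(110 - 256*145 + 2*145*110) = -41/(110 - 37120 + 31900) = -41/(-5110) = -(-1)*41/5110 = -1*(-41/5110) = 41/5110 ≈ 0.0080235)
P + G = 1/450603 + 41/5110 = 18479833/2302581330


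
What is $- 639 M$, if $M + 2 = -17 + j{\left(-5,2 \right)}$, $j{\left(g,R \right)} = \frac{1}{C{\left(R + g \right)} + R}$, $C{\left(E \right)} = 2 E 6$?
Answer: $\frac{413433}{34} \approx 12160.0$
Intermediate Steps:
$C{\left(E \right)} = 12 E$
$j{\left(g,R \right)} = \frac{1}{12 g + 13 R}$ ($j{\left(g,R \right)} = \frac{1}{12 \left(R + g\right) + R} = \frac{1}{\left(12 R + 12 g\right) + R} = \frac{1}{12 g + 13 R}$)
$M = - \frac{647}{34}$ ($M = -2 - \left(17 - \frac{1}{12 \left(-5\right) + 13 \cdot 2}\right) = -2 - \left(17 - \frac{1}{-60 + 26}\right) = -2 - \left(17 - \frac{1}{-34}\right) = -2 - \frac{579}{34} = - \frac{647}{34} \approx -19.029$)
$- 639 M = \left(-639\right) \left(- \frac{647}{34}\right) = \frac{413433}{34}$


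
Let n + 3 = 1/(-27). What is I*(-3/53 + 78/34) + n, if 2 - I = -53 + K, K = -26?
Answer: 4335110/24327 ≈ 178.20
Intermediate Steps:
I = 81 (I = 2 - (-53 - 26) = 2 - 1*(-79) = 2 + 79 = 81)
n = -82/27 (n = -3 + 1/(-27) = -3 - 1/27 = -82/27 ≈ -3.0370)
I*(-3/53 + 78/34) + n = 81*(-3/53 + 78/34) - 82/27 = 81*(-3*1/53 + 78*(1/34)) - 82/27 = 81*(-3/53 + 39/17) - 82/27 = 81*(2016/901) - 82/27 = 163296/901 - 82/27 = 4335110/24327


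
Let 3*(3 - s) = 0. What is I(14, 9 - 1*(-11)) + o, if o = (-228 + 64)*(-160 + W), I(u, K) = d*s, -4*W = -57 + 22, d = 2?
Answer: 24811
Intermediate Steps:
s = 3 (s = 3 - ⅓*0 = 3 + 0 = 3)
W = 35/4 (W = -(-57 + 22)/4 = -¼*(-35) = 35/4 ≈ 8.7500)
I(u, K) = 6 (I(u, K) = 2*3 = 6)
o = 24805 (o = (-228 + 64)*(-160 + 35/4) = -164*(-605/4) = 24805)
I(14, 9 - 1*(-11)) + o = 6 + 24805 = 24811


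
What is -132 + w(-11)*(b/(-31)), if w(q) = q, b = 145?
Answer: -2497/31 ≈ -80.548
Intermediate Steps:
-132 + w(-11)*(b/(-31)) = -132 - 1595/(-31) = -132 - 1595*(-1)/31 = -132 - 11*(-145/31) = -132 + 1595/31 = -2497/31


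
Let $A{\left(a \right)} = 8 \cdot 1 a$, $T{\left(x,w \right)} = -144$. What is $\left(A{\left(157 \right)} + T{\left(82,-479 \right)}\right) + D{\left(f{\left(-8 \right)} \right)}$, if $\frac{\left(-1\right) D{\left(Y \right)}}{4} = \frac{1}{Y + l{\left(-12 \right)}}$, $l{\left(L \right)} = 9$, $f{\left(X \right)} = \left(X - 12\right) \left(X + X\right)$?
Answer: $\frac{365844}{329} \approx 1112.0$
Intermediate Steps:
$f{\left(X \right)} = 2 X \left(-12 + X\right)$ ($f{\left(X \right)} = \left(-12 + X\right) 2 X = 2 X \left(-12 + X\right)$)
$A{\left(a \right)} = 8 a$
$D{\left(Y \right)} = - \frac{4}{9 + Y}$ ($D{\left(Y \right)} = - \frac{4}{Y + 9} = - \frac{4}{9 + Y}$)
$\left(A{\left(157 \right)} + T{\left(82,-479 \right)}\right) + D{\left(f{\left(-8 \right)} \right)} = \left(8 \cdot 157 - 144\right) - \frac{4}{9 + 2 \left(-8\right) \left(-12 - 8\right)} = \left(1256 - 144\right) - \frac{4}{9 + 2 \left(-8\right) \left(-20\right)} = 1112 - \frac{4}{9 + 320} = 1112 - \frac{4}{329} = \frac{365844}{329}$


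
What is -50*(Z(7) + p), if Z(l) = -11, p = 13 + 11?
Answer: -650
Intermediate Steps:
p = 24
-50*(Z(7) + p) = -50*(-11 + 24) = -50*13 = -650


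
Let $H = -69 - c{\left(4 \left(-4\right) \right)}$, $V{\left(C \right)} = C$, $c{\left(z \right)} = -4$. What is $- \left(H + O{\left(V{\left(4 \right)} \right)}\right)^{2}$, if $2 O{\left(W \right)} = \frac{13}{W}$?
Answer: $- \frac{257049}{64} \approx -4016.4$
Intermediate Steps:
$O{\left(W \right)} = \frac{13}{2 W}$ ($O{\left(W \right)} = \frac{13 \frac{1}{W}}{2} = \frac{13}{2 W}$)
$H = -65$ ($H = -69 - -4 = -69 + 4 = -65$)
$- \left(H + O{\left(V{\left(4 \right)} \right)}\right)^{2} = - \left(-65 + \frac{13}{2 \cdot 4}\right)^{2} = - \left(-65 + \frac{13}{2} \cdot \frac{1}{4}\right)^{2} = - \left(-65 + \frac{13}{8}\right)^{2} = - \left(- \frac{507}{8}\right)^{2} = \left(-1\right) \frac{257049}{64} = - \frac{257049}{64}$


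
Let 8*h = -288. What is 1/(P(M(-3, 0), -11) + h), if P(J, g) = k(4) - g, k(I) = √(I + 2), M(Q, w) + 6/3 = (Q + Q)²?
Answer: -25/619 - √6/619 ≈ -0.044345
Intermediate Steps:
M(Q, w) = -2 + 4*Q² (M(Q, w) = -2 + (Q + Q)² = -2 + (2*Q)² = -2 + 4*Q²)
k(I) = √(2 + I)
h = -36 (h = (⅛)*(-288) = -36)
P(J, g) = √6 - g (P(J, g) = √(2 + 4) - g = √6 - g)
1/(P(M(-3, 0), -11) + h) = 1/((√6 - 1*(-11)) - 36) = 1/((√6 + 11) - 36) = 1/((11 + √6) - 36) = 1/(-25 + √6)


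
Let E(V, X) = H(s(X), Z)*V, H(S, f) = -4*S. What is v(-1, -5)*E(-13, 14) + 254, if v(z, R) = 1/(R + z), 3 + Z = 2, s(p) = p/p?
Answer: 736/3 ≈ 245.33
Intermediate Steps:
s(p) = 1
Z = -1 (Z = -3 + 2 = -1)
E(V, X) = -4*V (E(V, X) = (-4*1)*V = -4*V)
v(-1, -5)*E(-13, 14) + 254 = (-4*(-13))/(-5 - 1) + 254 = 52/(-6) + 254 = -⅙*52 + 254 = -26/3 + 254 = 736/3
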